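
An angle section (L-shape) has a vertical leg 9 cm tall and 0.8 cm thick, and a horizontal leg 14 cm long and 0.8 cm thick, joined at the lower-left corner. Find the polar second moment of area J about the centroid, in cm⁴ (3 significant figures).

J ≈ 485 cm⁴

Break the section into simple shapes (no overlaps), measuring from the bottom-left corner of the bounding box.
Vertical leg: 0.8 × 9, A = 7.2 cm², y = 4.5 cm, Ī = 48.6 cm⁴.
Horizontal leg (remainder): 13.2 × 0.8, A = 10.56 cm², y = 0.4 cm, Ī = 0.5632 cm⁴.
Centroid: ȳ = ΣA·y / ΣA = 2.0622 cm.
Transfer each piece to the centroidal x-axis using Ī + A·d² with d = y − 2.0622:
  vertical leg: d = 2.4378 cm → contributes +91.39 cm⁴
  horizontal leg (remainder): d = -1.6622 cm → contributes +29.738 cm⁴
Total I = 121.13 cm⁴.
For the y-axis: x̄ = 4.5622 cm.
Repeating about the centroidal y-axis gives I_y = 363.49 cm⁴.
Polar second moment: J = I_x + I_y = 484.62 cm⁴.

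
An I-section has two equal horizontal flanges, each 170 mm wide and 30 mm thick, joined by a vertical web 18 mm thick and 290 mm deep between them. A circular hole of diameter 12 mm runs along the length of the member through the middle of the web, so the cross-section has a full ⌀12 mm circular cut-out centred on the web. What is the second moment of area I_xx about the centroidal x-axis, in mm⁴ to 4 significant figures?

Decompose the section into non-overlapping parts with the origin at the bottom-left of its bounding rectangle.
Bottom flange: 170 × 30, A = 5 100 mm², y = 15 mm, Ī = 382 500 mm⁴.
Web: 18 × 290, A = 5 220 mm², y = 175 mm, Ī = 36 583 500 mm⁴.
Top flange: 170 × 30, A = 5 100 mm², y = 335 mm, Ī = 382 500 mm⁴.
Hole (subtracted): ⌀12, A = 113.097 mm², y = 175 mm, Ī = 1017.88 mm⁴.
By symmetry the centroid is at mid-height, ȳ = 175 mm.
Transfer each piece to the centroidal x-axis using Ī + A·d² with d = y − 175:
  bottom flange: d = -160 mm → contributes +130 942 500 mm⁴
  web: d = 0 mm → contributes +36 583 500 mm⁴
  top flange: d = 160 mm → contributes +130 942 500 mm⁴
  hole: d = 0 mm → contributes −1017.88 mm⁴
Total I = 298 467 482 mm⁴.

I_xx ≈ 2.985 × 10⁸ mm⁴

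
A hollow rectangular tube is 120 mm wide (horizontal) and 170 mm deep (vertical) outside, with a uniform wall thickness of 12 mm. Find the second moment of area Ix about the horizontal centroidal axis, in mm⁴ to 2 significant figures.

Decompose the section into non-overlapping parts with the origin at the bottom-left of its bounding rectangle.
Outer rectangle: 120 × 170, A = 20 400 mm², y = 85 mm, Ī = 49 130 000 mm⁴.
Inner void (subtracted): 96 × 146, A = 14 016 mm², y = 85 mm, Ī = 24 897 088 mm⁴.
By symmetry the centroid is at mid-height, ȳ = 85 mm.
All pieces are centred on the horizontal centroidal axis, so I = ΣĪ (holes subtracted) = 24 232 912 mm⁴.

Ix ≈ 2.4 × 10⁷ mm⁴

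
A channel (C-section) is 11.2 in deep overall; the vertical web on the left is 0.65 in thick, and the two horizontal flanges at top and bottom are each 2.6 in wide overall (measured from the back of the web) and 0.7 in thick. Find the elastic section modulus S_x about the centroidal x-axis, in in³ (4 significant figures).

Treat the section as a set of non-overlapping primitives; coordinates are from the bounding-box lower-left.
Web: 0.65 × 11.2, A = 7.28 in², y = 5.6 in, Ī = 76.1003 in⁴.
Top flange (beyond web): 1.95 × 0.7, A = 1.365 in², y = 10.85 in, Ī = 0.0557375 in⁴.
Bottom flange (beyond web): 1.95 × 0.7, A = 1.365 in², y = 0.35 in, Ī = 0.0557375 in⁴.
By symmetry the centroid is at mid-height, ȳ = 5.6 in.
Transfer each piece to the centroidal x-axis using Ī + A·d² with d = y − 5.6:
  web: d = 0 in → contributes +76.1003 in⁴
  top flange (beyond web): d = 5.25 in → contributes +37.6786 in⁴
  bottom flange (beyond web): d = -5.25 in → contributes +37.6786 in⁴
Total I = 151.457 in⁴.
Extreme fibre distance c = 5.6 in; S = I/c = 27.046 in³.

S_x ≈ 27.05 in³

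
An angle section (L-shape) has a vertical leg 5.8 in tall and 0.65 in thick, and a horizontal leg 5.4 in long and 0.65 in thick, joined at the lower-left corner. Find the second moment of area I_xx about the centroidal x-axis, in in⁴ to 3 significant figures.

I_xx ≈ 21.9 in⁴

Split into non-overlapping primitives; take the origin at the lower-left of the bounding box.
Vertical leg: 0.65 × 5.8, A = 3.77 in², y = 2.9 in, Ī = 10.569 in⁴.
Horizontal leg (remainder): 4.75 × 0.65, A = 3.0875 in², y = 0.325 in, Ī = 0.10871 in⁴.
Centroid: ȳ = ΣA·y / ΣA = 1.7406 in.
Transfer each piece to the centroidal x-axis using Ī + A·d² with d = y − 1.7406:
  vertical leg: d = 1.1594 in → contributes +15.636 in⁴
  horizontal leg (remainder): d = -1.4156 in → contributes +6.2962 in⁴
Total I = 21.932 in⁴.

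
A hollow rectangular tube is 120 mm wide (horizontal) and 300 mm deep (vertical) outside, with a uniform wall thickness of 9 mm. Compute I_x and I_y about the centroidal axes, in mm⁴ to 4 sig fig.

Break the section into simple shapes (no overlaps), measuring from the bottom-left corner of the bounding box.
Outer rectangle: 120 × 300, A = 36 000 mm², y = 150 mm, Ī = 270 000 000 mm⁴.
Inner void (subtracted): 102 × 282, A = 28 764 mm², y = 150 mm, Ī = 190 619 028 mm⁴.
By symmetry the centroid is at mid-height, ȳ = 150 mm.
All pieces are centred on the centroidal x-axis, so I = ΣĪ (holes subtracted) = 79 380 972 mm⁴.
Repeating about the centroidal y-axis gives I_y = 18 261 612 mm⁴.

I_x ≈ 7.938 × 10⁷ mm⁴, I_y ≈ 1.826 × 10⁷ mm⁴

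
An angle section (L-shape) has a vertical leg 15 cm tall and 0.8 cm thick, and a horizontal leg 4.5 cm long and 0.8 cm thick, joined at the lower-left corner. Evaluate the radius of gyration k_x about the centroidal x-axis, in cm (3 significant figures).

k_x ≈ 4.80 cm

Decompose the section into non-overlapping parts with the origin at the bottom-left of its bounding rectangle.
Vertical leg: 0.8 × 15, A = 12 cm², y = 7.5 cm, Ī = 225 cm⁴.
Horizontal leg (remainder): 3.7 × 0.8, A = 2.96 cm², y = 0.4 cm, Ī = 0.15787 cm⁴.
Centroid: ȳ = ΣA·y / ΣA = 6.0952 cm.
Transfer each piece to the centroidal x-axis using Ī + A·d² with d = y − 6.0952:
  vertical leg: d = 1.4048 cm → contributes +248.68 cm⁴
  horizontal leg (remainder): d = -5.6952 cm → contributes +96.166 cm⁴
Total I = 344.85 cm⁴.
Radius of gyration: k = √(I/A) = √(344.85 / 14.96) = 4.8012 cm.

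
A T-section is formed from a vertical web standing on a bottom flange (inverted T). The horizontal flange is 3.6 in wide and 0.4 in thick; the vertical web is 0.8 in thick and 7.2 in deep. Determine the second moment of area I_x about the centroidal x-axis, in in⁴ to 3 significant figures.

Split into non-overlapping primitives; take the origin at the lower-left of the bounding box.
Flange: 3.6 × 0.4, A = 1.44 in², y = 0.2 in, Ī = 0.0192 in⁴.
Web: 0.8 × 7.2, A = 5.76 in², y = 4 in, Ī = 24.883 in⁴.
Centroid: ȳ = ΣA·y / ΣA = 3.24 in.
Transfer each piece to the centroidal x-axis using Ī + A·d² with d = y − 3.24:
  flange: d = -3.04 in → contributes +13.327 in⁴
  web: d = 0.76 in → contributes +28.21 in⁴
Total I = 41.537 in⁴.

I_x ≈ 41.5 in⁴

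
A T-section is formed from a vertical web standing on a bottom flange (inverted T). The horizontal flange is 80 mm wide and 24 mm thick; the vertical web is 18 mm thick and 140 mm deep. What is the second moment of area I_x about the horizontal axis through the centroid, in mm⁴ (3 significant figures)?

I_x ≈ 1.15 × 10⁷ mm⁴

Decompose the section into non-overlapping parts with the origin at the bottom-left of its bounding rectangle.
Flange: 80 × 24, A = 1 920 mm², y = 12 mm, Ī = 92 160 mm⁴.
Web: 18 × 140, A = 2 520 mm², y = 94 mm, Ī = 4 116 000 mm⁴.
Centroid: ȳ = ΣA·y / ΣA = 58.541 mm.
Transfer each piece to the horizontal axis through the centroid using Ī + A·d² with d = y − 58.541:
  flange: d = -46.541 mm → contributes +4 250 922 mm⁴
  web: d = 35.459 mm → contributes +7 284 581 mm⁴
Total I = 11 535 503 mm⁴.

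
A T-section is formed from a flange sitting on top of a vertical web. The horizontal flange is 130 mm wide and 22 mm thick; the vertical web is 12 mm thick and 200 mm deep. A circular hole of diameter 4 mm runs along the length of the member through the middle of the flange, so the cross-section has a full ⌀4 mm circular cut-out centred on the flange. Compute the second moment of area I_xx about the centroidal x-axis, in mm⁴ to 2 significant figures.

I_xx ≈ 2.4 × 10⁷ mm⁴

Break the section into simple shapes (no overlaps), measuring from the bottom-left corner of the bounding box.
Flange: 130 × 22, A = 2 860 mm², y = 211 mm, Ī = 115 353 mm⁴.
Web: 12 × 200, A = 2 400 mm², y = 100 mm, Ī = 8 000 000 mm⁴.
Hole (subtracted): ⌀4, A = 12.57 mm², y = 211 mm, Ī = 12.57 mm⁴.
Centroid: ȳ = ΣA·y / ΣA = 160.2 mm.
Transfer each piece to the centroidal x-axis using Ī + A·d² with d = y − 160.2:
  flange: d = 50.77 mm → contributes +7 486 594 mm⁴
  web: d = -60.23 mm → contributes +16 707 039 mm⁴
  hole: d = 50.77 mm → contributes −32 401 mm⁴
Total I = 24 161 232 mm⁴.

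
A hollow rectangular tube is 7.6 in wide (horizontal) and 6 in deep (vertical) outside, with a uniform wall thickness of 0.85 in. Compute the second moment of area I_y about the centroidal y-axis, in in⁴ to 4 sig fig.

Split into non-overlapping primitives; take the origin at the lower-left of the bounding box.
Outer rectangle: 7.6 × 6, A = 45.6 in², x = 3.8 in, Ī = 219.488 in⁴.
Inner void (subtracted): 5.9 × 4.3, A = 25.37 in², x = 3.8 in, Ī = 73.5941 in⁴.
By symmetry the centroid is at mid-width, x̄ = 3.8 in.
All pieces are centred on the centroidal y-axis, so I = ΣĪ (holes subtracted) = 145.894 in⁴.

I_y ≈ 145.9 in⁴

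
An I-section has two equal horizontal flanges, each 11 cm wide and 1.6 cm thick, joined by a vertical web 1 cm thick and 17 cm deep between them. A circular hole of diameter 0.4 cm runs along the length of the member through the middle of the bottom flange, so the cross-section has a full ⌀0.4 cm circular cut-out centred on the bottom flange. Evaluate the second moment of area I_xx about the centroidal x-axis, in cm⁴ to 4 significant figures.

Decompose the section into non-overlapping parts with the origin at the bottom-left of its bounding rectangle.
Bottom flange: 11 × 1.6, A = 17.6 cm², y = 0.8 cm, Ī = 3.75467 cm⁴.
Web: 1 × 17, A = 17 cm², y = 10.1 cm, Ī = 409.417 cm⁴.
Top flange: 11 × 1.6, A = 17.6 cm², y = 19.4 cm, Ī = 3.75467 cm⁴.
Hole (subtracted): ⌀0.4, A = 0.125664 cm², y = 0.8 cm, Ī = 0.00125664 cm⁴.
Centroid: ȳ = ΣA·y / ΣA = 10.1224 cm.
Transfer each piece to the centroidal x-axis using Ī + A·d² with d = y − 10.1224:
  bottom flange: d = -9.32244 cm → contributes +1533.33 cm⁴
  web: d = -0.0224424 cm → contributes +409.425 cm⁴
  top flange: d = 9.27756 cm → contributes +1518.64 cm⁴
  hole: d = -9.32244 cm → contributes −10.9224 cm⁴
Total I = 3450.48 cm⁴.

I_xx ≈ 3450 cm⁴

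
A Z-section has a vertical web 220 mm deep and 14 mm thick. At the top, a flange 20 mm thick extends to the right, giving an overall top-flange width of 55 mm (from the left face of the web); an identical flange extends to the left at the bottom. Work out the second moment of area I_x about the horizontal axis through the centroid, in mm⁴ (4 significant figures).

Split into non-overlapping primitives; take the origin at the lower-left of the bounding box.
Web: 14 × 220, A = 3 080 mm², y = 110 mm, Ī = 12 422 667 mm⁴.
Top flange (beyond web): 41 × 20, A = 820 mm², y = 210 mm, Ī = 27333.3 mm⁴.
Bottom flange (beyond web): 41 × 20, A = 820 mm², y = 10 mm, Ī = 27333.3 mm⁴.
Centroid: ȳ = ΣA·y / ΣA = 110 mm.
Transfer each piece to the horizontal axis through the centroid using Ī + A·d² with d = y − 110:
  web: d = 0 mm → contributes +12 422 667 mm⁴
  top flange (beyond web): d = 100 mm → contributes +8 227 333 mm⁴
  bottom flange (beyond web): d = -100 mm → contributes +8 227 333 mm⁴
Total I = 28 877 333 mm⁴.

I_x ≈ 2.888 × 10⁷ mm⁴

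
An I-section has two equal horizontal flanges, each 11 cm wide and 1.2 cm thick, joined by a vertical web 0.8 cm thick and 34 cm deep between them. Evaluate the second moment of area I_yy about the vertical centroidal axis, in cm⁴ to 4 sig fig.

Split into non-overlapping primitives; take the origin at the lower-left of the bounding box.
Bottom flange: 11 × 1.2, A = 13.2 cm², x = 5.5 cm, Ī = 133.1 cm⁴.
Web: 0.8 × 34, A = 27.2 cm², x = 5.5 cm, Ī = 1.45067 cm⁴.
Top flange: 11 × 1.2, A = 13.2 cm², x = 5.5 cm, Ī = 133.1 cm⁴.
By symmetry the centroid is at mid-width, x̄ = 5.5 cm.
All pieces are centred on the vertical centroidal axis, so I = ΣĪ = 267.651 cm⁴.

I_yy ≈ 267.7 cm⁴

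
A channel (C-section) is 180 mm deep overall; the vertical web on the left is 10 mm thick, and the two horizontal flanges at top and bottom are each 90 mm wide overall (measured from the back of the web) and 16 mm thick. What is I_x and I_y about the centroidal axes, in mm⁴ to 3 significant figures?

Treat the section as a set of non-overlapping primitives; coordinates are from the bounding-box lower-left.
Web: 10 × 180, A = 1 800 mm², y = 90 mm, Ī = 4 860 000 mm⁴.
Top flange (beyond web): 80 × 16, A = 1 280 mm², y = 172 mm, Ī = 27 307 mm⁴.
Bottom flange (beyond web): 80 × 16, A = 1 280 mm², y = 8 mm, Ī = 27 307 mm⁴.
By symmetry the centroid is at mid-height, ȳ = 90 mm.
Transfer each piece to the centroidal x-axis using Ī + A·d² with d = y − 90:
  web: d = 0 mm → contributes +4 860 000 mm⁴
  top flange (beyond web): d = 82 mm → contributes +8 634 027 mm⁴
  bottom flange (beyond web): d = -82 mm → contributes +8 634 027 mm⁴
Total I = 22 128 053 mm⁴.
For the y-axis: x̄ = 31.422 mm.
Repeating about the centroidal y-axis gives I_y = 3 520 517 mm⁴.

I_x ≈ 2.21 × 10⁷ mm⁴, I_y ≈ 3.52 × 10⁶ mm⁴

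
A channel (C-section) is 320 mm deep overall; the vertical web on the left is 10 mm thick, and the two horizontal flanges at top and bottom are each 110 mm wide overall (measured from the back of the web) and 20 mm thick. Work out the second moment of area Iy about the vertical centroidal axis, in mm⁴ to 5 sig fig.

Break the section into simple shapes (no overlaps), measuring from the bottom-left corner of the bounding box.
Web: 10 × 320, A = 3 200 mm², x = 5 mm, Ī = 26666.67 mm⁴.
Top flange (beyond web): 100 × 20, A = 2 000 mm², x = 60 mm, Ī = 1 666 667 mm⁴.
Bottom flange (beyond web): 100 × 20, A = 2 000 mm², x = 60 mm, Ī = 1 666 667 mm⁴.
Centroid: x̄ = ΣA·x / ΣA = 35.55556 mm.
Transfer each piece to the vertical centroidal axis using Ī + A·d² with d = x − 35.55556:
  web: d = -30.55556 mm → contributes +3 014 321 mm⁴
  top flange (beyond web): d = 24.44444 mm → contributes +2 861 728 mm⁴
  bottom flange (beyond web): d = 24.44444 mm → contributes +2 861 728 mm⁴
Total I = 8 737 778 mm⁴.

Iy ≈ 8.7378 × 10⁶ mm⁴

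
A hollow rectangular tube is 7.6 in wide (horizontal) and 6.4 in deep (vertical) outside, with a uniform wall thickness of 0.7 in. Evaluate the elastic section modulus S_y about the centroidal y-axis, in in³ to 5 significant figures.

S_y ≈ 35.478 in³

Split into non-overlapping primitives; take the origin at the lower-left of the bounding box.
Outer rectangle: 7.6 × 6.4, A = 48.64 in², x = 3.8 in, Ī = 234.1205 in⁴.
Inner void (subtracted): 6.2 × 5, A = 31 in², x = 3.8 in, Ī = 99.30333 in⁴.
By symmetry the centroid is at mid-width, x̄ = 3.8 in.
All pieces are centred on the centroidal y-axis, so I = ΣĪ (holes subtracted) = 134.8172 in⁴.
Extreme fibre distance c = 3.8 in; S = I/c = 35.47821 in³.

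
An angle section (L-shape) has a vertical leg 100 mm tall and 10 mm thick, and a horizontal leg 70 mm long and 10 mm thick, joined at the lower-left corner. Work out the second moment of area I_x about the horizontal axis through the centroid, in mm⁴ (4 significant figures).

I_x ≈ 1.598 × 10⁶ mm⁴

Decompose the section into non-overlapping parts with the origin at the bottom-left of its bounding rectangle.
Vertical leg: 10 × 100, A = 1 000 mm², y = 50 mm, Ī = 833 333 mm⁴.
Horizontal leg (remainder): 60 × 10, A = 600 mm², y = 5 mm, Ī = 5 000 mm⁴.
Centroid: ȳ = ΣA·y / ΣA = 33.125 mm.
Transfer each piece to the horizontal axis through the centroid using Ī + A·d² with d = y − 33.125:
  vertical leg: d = 16.875 mm → contributes +1 118 099 mm⁴
  horizontal leg (remainder): d = -28.125 mm → contributes +479 609 mm⁴
Total I = 1 597 708 mm⁴.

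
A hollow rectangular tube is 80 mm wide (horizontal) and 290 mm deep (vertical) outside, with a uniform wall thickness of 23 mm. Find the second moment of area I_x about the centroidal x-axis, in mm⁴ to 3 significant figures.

I_x ≈ 1.21 × 10⁸ mm⁴

Treat the section as a set of non-overlapping primitives; coordinates are from the bounding-box lower-left.
Outer rectangle: 80 × 290, A = 23 200 mm², y = 145 mm, Ī = 162 593 333 mm⁴.
Inner void (subtracted): 34 × 244, A = 8 296 mm², y = 145 mm, Ī = 41 159 221 mm⁴.
By symmetry the centroid is at mid-height, ȳ = 145 mm.
All pieces are centred on the centroidal x-axis, so I = ΣĪ (holes subtracted) = 121 434 112 mm⁴.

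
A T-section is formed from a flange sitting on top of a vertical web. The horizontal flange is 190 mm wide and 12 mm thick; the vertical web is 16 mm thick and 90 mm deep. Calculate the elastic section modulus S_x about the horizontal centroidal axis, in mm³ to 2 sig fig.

S_x ≈ 4.3 × 10⁴ mm³

Treat the section as a set of non-overlapping primitives; coordinates are from the bounding-box lower-left.
Flange: 190 × 12, A = 2 280 mm², y = 96 mm, Ī = 27 360 mm⁴.
Web: 16 × 90, A = 1 440 mm², y = 45 mm, Ī = 972 000 mm⁴.
Centroid: ȳ = ΣA·y / ΣA = 76.26 mm.
Transfer each piece to the horizontal centroidal axis using Ī + A·d² with d = y − 76.26:
  flange: d = 19.74 mm → contributes +915 976 mm⁴
  web: d = -31.26 mm → contributes +2 378 976 mm⁴
Total I = 3 294 952 mm⁴.
Extreme fibre distance c = 76.26 mm; S = I/c = 43 208 mm³.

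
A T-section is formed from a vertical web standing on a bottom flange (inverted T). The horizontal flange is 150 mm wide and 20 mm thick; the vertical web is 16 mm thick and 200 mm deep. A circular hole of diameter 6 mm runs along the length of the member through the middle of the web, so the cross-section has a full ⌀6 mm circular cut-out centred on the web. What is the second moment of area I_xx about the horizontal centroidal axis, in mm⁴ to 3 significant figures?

Split into non-overlapping primitives; take the origin at the lower-left of the bounding box.
Flange: 150 × 20, A = 3 000 mm², y = 10 mm, Ī = 100 000 mm⁴.
Web: 16 × 200, A = 3 200 mm², y = 120 mm, Ī = 10 666 667 mm⁴.
Hole (subtracted): ⌀6, A = 28.274 mm², y = 120 mm, Ī = 63.617 mm⁴.
Centroid: ȳ = ΣA·y / ΣA = 66.53 mm.
Transfer each piece to the horizontal centroidal axis using Ī + A·d² with d = y − 66.53:
  flange: d = -56.53 mm → contributes +9 687 042 mm⁴
  web: d = 53.47 mm → contributes +19 815 477 mm⁴
  hole: d = 53.47 mm → contributes −80 900 mm⁴
Total I = 29 421 619 mm⁴.

I_xx ≈ 2.94 × 10⁷ mm⁴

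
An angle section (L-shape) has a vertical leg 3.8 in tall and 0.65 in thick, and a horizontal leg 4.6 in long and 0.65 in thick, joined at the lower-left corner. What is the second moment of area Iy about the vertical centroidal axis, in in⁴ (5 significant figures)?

Split into non-overlapping primitives; take the origin at the lower-left of the bounding box.
Vertical leg: 0.65 × 3.8, A = 2.47 in², x = 0.325 in, Ī = 0.08696458 in⁴.
Horizontal leg (remainder): 3.95 × 0.65, A = 2.5675 in², x = 2.625 in, Ī = 3.338285 in⁴.
Centroid: x̄ = ΣA·x / ΣA = 1.497258 in.
Transfer each piece to the vertical centroidal axis using Ī + A·d² with d = x − 1.497258:
  vertical leg: d = -1.172258 in → contributes +3.481211 in⁴
  horizontal leg (remainder): d = 1.127742 in → contributes +6.603636 in⁴
Total I = 10.08485 in⁴.

Iy ≈ 10.085 in⁴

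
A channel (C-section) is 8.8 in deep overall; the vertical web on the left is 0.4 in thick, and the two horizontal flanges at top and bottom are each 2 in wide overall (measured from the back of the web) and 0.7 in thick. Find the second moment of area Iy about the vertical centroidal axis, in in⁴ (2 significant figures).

Treat the section as a set of non-overlapping primitives; coordinates are from the bounding-box lower-left.
Web: 0.4 × 8.8, A = 3.52 in², x = 0.2 in, Ī = 0.04693 in⁴.
Top flange (beyond web): 1.6 × 0.7, A = 1.12 in², x = 1.2 in, Ī = 0.2389 in⁴.
Bottom flange (beyond web): 1.6 × 0.7, A = 1.12 in², x = 1.2 in, Ī = 0.2389 in⁴.
Centroid: x̄ = ΣA·x / ΣA = 0.5889 in.
Transfer each piece to the vertical centroidal axis using Ī + A·d² with d = x − 0.5889:
  web: d = -0.3889 in → contributes +0.5793 in⁴
  top flange (beyond web): d = 0.6111 in → contributes +0.6572 in⁴
  bottom flange (beyond web): d = 0.6111 in → contributes +0.6572 in⁴
Total I = 1.894 in⁴.

Iy ≈ 1.9 in⁴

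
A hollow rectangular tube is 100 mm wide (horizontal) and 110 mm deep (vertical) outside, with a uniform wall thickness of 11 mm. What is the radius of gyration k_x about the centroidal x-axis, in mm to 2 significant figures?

Treat the section as a set of non-overlapping primitives; coordinates are from the bounding-box lower-left.
Outer rectangle: 100 × 110, A = 11 000 mm², y = 55 mm, Ī = 11 091 667 mm⁴.
Inner void (subtracted): 78 × 88, A = 6 864 mm², y = 55 mm, Ī = 4 429 568 mm⁴.
By symmetry the centroid is at mid-height, ȳ = 55 mm.
All pieces are centred on the centroidal x-axis, so I = ΣĪ (holes subtracted) = 6 662 099 mm⁴.
Radius of gyration: k = √(I/A) = √(6 662 099 / 4 136) = 40.13 mm.

k_x ≈ 40 mm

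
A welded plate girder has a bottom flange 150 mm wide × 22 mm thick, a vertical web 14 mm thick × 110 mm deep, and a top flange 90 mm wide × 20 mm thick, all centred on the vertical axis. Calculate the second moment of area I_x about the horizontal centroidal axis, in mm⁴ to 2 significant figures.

Split into non-overlapping primitives; take the origin at the lower-left of the bounding box.
Bottom plate: 150 × 22, A = 3 300 mm², y = 11 mm, Ī = 133 100 mm⁴.
Web plate: 14 × 110, A = 1 540 mm², y = 77 mm, Ī = 1 552 833 mm⁴.
Top plate: 90 × 20, A = 1 800 mm², y = 142 mm, Ī = 60 000 mm⁴.
Centroid: ȳ = ΣA·y / ΣA = 61.82 mm.
Transfer each piece to the horizontal centroidal axis using Ī + A·d² with d = y − 61.82:
  bottom plate: d = -50.82 mm → contributes +8 655 676 mm⁴
  web plate: d = 15.18 mm → contributes +1 907 733 mm⁴
  top plate: d = 80.18 mm → contributes +11 632 107 mm⁴
Total I = 22 195 516 mm⁴.

I_x ≈ 2.2 × 10⁷ mm⁴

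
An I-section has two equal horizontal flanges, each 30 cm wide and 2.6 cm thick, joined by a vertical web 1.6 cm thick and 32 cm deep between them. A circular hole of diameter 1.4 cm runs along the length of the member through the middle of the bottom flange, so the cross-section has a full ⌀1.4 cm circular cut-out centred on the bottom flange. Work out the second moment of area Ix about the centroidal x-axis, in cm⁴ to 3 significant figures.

Split into non-overlapping primitives; take the origin at the lower-left of the bounding box.
Bottom flange: 30 × 2.6, A = 78 cm², y = 1.3 cm, Ī = 43.94 cm⁴.
Web: 1.6 × 32, A = 51.2 cm², y = 18.6 cm, Ī = 4369.1 cm⁴.
Top flange: 30 × 2.6, A = 78 cm², y = 35.9 cm, Ī = 43.94 cm⁴.
Hole (subtracted): ⌀1.4, A = 1.5394 cm², y = 1.3 cm, Ī = 0.18857 cm⁴.
Centroid: ȳ = ΣA·y / ΣA = 18.729 cm.
Transfer each piece to the centroidal x-axis using Ī + A·d² with d = y − 18.729:
  bottom flange: d = -17.429 cm → contributes +23 739 cm⁴
  web: d = -0.12949 cm → contributes +4369.9 cm⁴
  top flange: d = 17.171 cm → contributes +23 040 cm⁴
  hole: d = -17.429 cm → contributes −467.83 cm⁴
Total I = 50 682 cm⁴.

Ix ≈ 5.07 × 10⁴ cm⁴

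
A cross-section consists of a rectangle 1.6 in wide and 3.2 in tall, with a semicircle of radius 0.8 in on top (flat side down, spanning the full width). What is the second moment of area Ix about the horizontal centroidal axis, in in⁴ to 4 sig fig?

Split into non-overlapping primitives; take the origin at the lower-left of the bounding box.
Rectangular body: 1.6 × 3.2, A = 5.12 in², y = 1.6 in, Ī = 4.36907 in⁴.
Semicircular cap: semicircle r = 0.8, A = 1.00531 in², y = 3.53953 in, Ī = 0.0449565 in⁴.
Centroid: ȳ = ΣA·y / ΣA = 1.91832 in.
Transfer each piece to the horizontal centroidal axis using Ī + A·d² with d = y − 1.91832:
  rectangular body: d = -0.318323 in → contributes +4.88787 in⁴
  semicircular cap: d = 1.62121 in → contributes +2.68722 in⁴
Total I = 7.5751 in⁴.

Ix ≈ 7.575 in⁴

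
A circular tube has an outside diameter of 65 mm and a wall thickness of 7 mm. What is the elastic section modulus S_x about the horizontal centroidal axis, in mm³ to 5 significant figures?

S_x ≈ 1.6743 × 10⁴ mm³

Treat the section as a set of non-overlapping primitives; coordinates are from the bounding-box lower-left.
Outer circle: ⌀65, A = 3318.307 mm², y = 32.5 mm, Ī = 876240.5 mm⁴.
Bore (subtracted): ⌀51, A = 2042.821 mm², y = 32.5 mm, Ī = 332 086 mm⁴.
By symmetry the centroid is at mid-height, ȳ = 32.5 mm.
All pieces are centred on the horizontal centroidal axis, so I = ΣĪ (holes subtracted) = 544154.5 mm⁴.
Extreme fibre distance c = 32.5 mm; S = I/c = 16743.21 mm³.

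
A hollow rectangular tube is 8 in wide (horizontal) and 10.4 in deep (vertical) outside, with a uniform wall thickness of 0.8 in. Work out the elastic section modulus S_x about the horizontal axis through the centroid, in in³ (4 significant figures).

S_x ≈ 74.32 in³

Decompose the section into non-overlapping parts with the origin at the bottom-left of its bounding rectangle.
Outer rectangle: 8 × 10.4, A = 83.2 in², y = 5.2 in, Ī = 749.909 in⁴.
Inner void (subtracted): 6.4 × 8.8, A = 56.32 in², y = 5.2 in, Ī = 363.452 in⁴.
By symmetry the centroid is at mid-height, ȳ = 5.2 in.
All pieces are centred on the horizontal axis through the centroid, so I = ΣĪ (holes subtracted) = 386.458 in⁴.
Extreme fibre distance c = 5.2 in; S = I/c = 74.3188 in³.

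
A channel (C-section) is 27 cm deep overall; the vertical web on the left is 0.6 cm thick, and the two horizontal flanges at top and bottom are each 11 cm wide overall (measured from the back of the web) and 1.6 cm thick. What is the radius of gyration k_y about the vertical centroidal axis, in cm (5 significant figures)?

k_y ≈ 3.5684 cm

Split into non-overlapping primitives; take the origin at the lower-left of the bounding box.
Web: 0.6 × 27, A = 16.2 cm², x = 0.3 cm, Ī = 0.486 cm⁴.
Top flange (beyond web): 10.4 × 1.6, A = 16.64 cm², x = 5.8 cm, Ī = 149.9819 cm⁴.
Bottom flange (beyond web): 10.4 × 1.6, A = 16.64 cm², x = 5.8 cm, Ī = 149.9819 cm⁴.
Centroid: x̄ = ΣA·x / ΣA = 3.999272 cm.
Transfer each piece to the vertical centroidal axis using Ī + A·d² with d = x − 3.999272:
  web: d = -3.699272 cm → contributes +222.1768 cm⁴
  top flange (beyond web): d = 1.800728 cm → contributes +203.9391 cm⁴
  bottom flange (beyond web): d = 1.800728 cm → contributes +203.9391 cm⁴
Total I = 630.0549 cm⁴.
Radius of gyration: k = √(I/A) = √(630.0549 / 49.48) = 3.568407 cm.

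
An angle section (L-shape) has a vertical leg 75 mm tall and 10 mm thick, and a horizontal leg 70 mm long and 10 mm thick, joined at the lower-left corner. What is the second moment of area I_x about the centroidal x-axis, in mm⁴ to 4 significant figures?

Split into non-overlapping primitives; take the origin at the lower-left of the bounding box.
Vertical leg: 10 × 75, A = 750 mm², y = 37.5 mm, Ī = 351 563 mm⁴.
Horizontal leg (remainder): 60 × 10, A = 600 mm², y = 5 mm, Ī = 5 000 mm⁴.
Centroid: ȳ = ΣA·y / ΣA = 23.0556 mm.
Transfer each piece to the centroidal x-axis using Ī + A·d² with d = y − 23.0556:
  vertical leg: d = 14.4444 mm → contributes +508 044 mm⁴
  horizontal leg (remainder): d = -18.0556 mm → contributes +200 602 mm⁴
Total I = 708 646 mm⁴.

I_x ≈ 7.086 × 10⁵ mm⁴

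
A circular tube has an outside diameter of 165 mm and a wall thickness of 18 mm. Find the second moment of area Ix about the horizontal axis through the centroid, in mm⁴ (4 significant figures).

Ix ≈ 2.279 × 10⁷ mm⁴

Decompose the section into non-overlapping parts with the origin at the bottom-left of its bounding rectangle.
Outer circle: ⌀165, A = 21382.5 mm², y = 82.5 mm, Ī = 36 383 601 mm⁴.
Bore (subtracted): ⌀129, A = 13069.8 mm², y = 82.5 mm, Ī = 13 593 420 mm⁴.
By symmetry the centroid is at mid-height, ȳ = 82.5 mm.
All pieces are centred on the horizontal axis through the centroid, so I = ΣĪ (holes subtracted) = 22 790 180 mm⁴.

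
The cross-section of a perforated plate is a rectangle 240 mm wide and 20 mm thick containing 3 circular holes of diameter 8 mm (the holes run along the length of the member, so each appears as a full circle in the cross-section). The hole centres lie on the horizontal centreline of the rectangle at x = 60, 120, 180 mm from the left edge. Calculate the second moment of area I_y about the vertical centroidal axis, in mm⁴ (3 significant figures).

I_y ≈ 2.27 × 10⁷ mm⁴

Decompose the section into non-overlapping parts with the origin at the bottom-left of its bounding rectangle.
Plate: 240 × 20, A = 4 800 mm², x = 120 mm, Ī = 23 040 000 mm⁴.
Hole 1 (subtracted): ⌀8, A = 50.265 mm², x = 60 mm, Ī = 201.06 mm⁴.
Hole 2 (subtracted): ⌀8, A = 50.265 mm², x = 120 mm, Ī = 201.06 mm⁴.
Hole 3 (subtracted): ⌀8, A = 50.265 mm², x = 180 mm, Ī = 201.06 mm⁴.
By symmetry the centroid is at mid-width, x̄ = 120 mm.
Transfer each piece to the vertical centroidal axis using Ī + A·d² with d = x − 120:
  plate: d = 0 mm → contributes +23 040 000 mm⁴
  hole 1: d = -60 mm → contributes −181 157 mm⁴
  hole 2: d = 0 mm → contributes −201.06 mm⁴
  hole 3: d = 60 mm → contributes −181 157 mm⁴
Total I = 22 677 485 mm⁴.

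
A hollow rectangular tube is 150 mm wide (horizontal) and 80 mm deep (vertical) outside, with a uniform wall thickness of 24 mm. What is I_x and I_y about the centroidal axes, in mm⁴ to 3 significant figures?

Split into non-overlapping primitives; take the origin at the lower-left of the bounding box.
Outer rectangle: 150 × 80, A = 12 000 mm², y = 40 mm, Ī = 6 400 000 mm⁴.
Inner void (subtracted): 102 × 32, A = 3 264 mm², y = 40 mm, Ī = 278 528 mm⁴.
By symmetry the centroid is at mid-height, ȳ = 40 mm.
All pieces are centred on the centroidal x-axis, so I = ΣĪ (holes subtracted) = 6 121 472 mm⁴.
Repeating about the centroidal y-axis gives I_y = 19 670 112 mm⁴.

I_x ≈ 6.12 × 10⁶ mm⁴, I_y ≈ 1.97 × 10⁷ mm⁴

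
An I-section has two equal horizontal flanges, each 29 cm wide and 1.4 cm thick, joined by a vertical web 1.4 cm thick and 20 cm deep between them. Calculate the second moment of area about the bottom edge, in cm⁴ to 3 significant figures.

Decompose the section into non-overlapping parts with the origin at the bottom-left of its bounding rectangle.
Bottom flange: 29 × 1.4, A = 40.6 cm², y = 0.7 cm, Ī = 6.6313 cm⁴.
Web: 1.4 × 20, A = 28 cm², y = 11.4 cm, Ī = 933.33 cm⁴.
Top flange: 29 × 1.4, A = 40.6 cm², y = 22.1 cm, Ī = 6.6313 cm⁴.
Transfer each piece to the bottom edge using Ī + A·d² with d = y − 0:
  bottom flange: d = 0.7 cm → contributes +26.525 cm⁴
  web: d = 11.4 cm → contributes +4572.2 cm⁴
  top flange: d = 22.1 cm → contributes +19 836 cm⁴
Total I = 24 435 cm⁴.

I_base ≈ 2.44 × 10⁴ cm⁴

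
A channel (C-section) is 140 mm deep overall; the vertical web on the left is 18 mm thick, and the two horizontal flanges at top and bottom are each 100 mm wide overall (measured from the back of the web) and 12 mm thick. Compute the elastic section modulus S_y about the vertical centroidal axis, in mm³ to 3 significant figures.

S_y ≈ 5.69 × 10⁴ mm³

Split into non-overlapping primitives; take the origin at the lower-left of the bounding box.
Web: 18 × 140, A = 2 520 mm², x = 9 mm, Ī = 68 040 mm⁴.
Top flange (beyond web): 82 × 12, A = 984 mm², x = 59 mm, Ī = 551 368 mm⁴.
Bottom flange (beyond web): 82 × 12, A = 984 mm², x = 59 mm, Ī = 551 368 mm⁴.
Centroid: x̄ = ΣA·x / ΣA = 30.925 mm.
Transfer each piece to the vertical centroidal axis using Ī + A·d² with d = x − 30.925:
  web: d = -21.925 mm → contributes +1 279 433 mm⁴
  top flange (beyond web): d = 28.075 mm → contributes +1 326 955 mm⁴
  bottom flange (beyond web): d = 28.075 mm → contributes +1 326 955 mm⁴
Total I = 3 933 343 mm⁴.
Extreme fibre distance c = 69.075 mm; S = I/c = 56 943 mm³.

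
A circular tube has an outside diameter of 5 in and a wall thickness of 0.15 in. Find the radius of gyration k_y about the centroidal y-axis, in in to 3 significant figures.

Split into non-overlapping primitives; take the origin at the lower-left of the bounding box.
Outer circle: ⌀5, A = 19.635 in², x = 2.5 in, Ī = 30.68 in⁴.
Bore (subtracted): ⌀4.7, A = 17.349 in², x = 2.5 in, Ī = 23.953 in⁴.
By symmetry the centroid is at mid-width, x̄ = 2.5 in.
All pieces are centred on the centroidal y-axis, so I = ΣĪ (holes subtracted) = 6.7265 in⁴.
Radius of gyration: k = √(I/A) = √(6.7265 / 2.2855) = 1.7156 in.

k_y ≈ 1.72 in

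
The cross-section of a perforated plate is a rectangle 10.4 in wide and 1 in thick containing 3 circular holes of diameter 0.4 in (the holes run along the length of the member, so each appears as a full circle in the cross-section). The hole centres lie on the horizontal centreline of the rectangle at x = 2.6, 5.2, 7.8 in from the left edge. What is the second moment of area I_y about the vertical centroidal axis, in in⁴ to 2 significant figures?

Break the section into simple shapes (no overlaps), measuring from the bottom-left corner of the bounding box.
Plate: 10.4 × 1, A = 10.4 in², x = 5.2 in, Ī = 93.74 in⁴.
Hole 1 (subtracted): ⌀0.4, A = 0.1257 in², x = 2.6 in, Ī = 0.001257 in⁴.
Hole 2 (subtracted): ⌀0.4, A = 0.1257 in², x = 5.2 in, Ī = 0.001257 in⁴.
Hole 3 (subtracted): ⌀0.4, A = 0.1257 in², x = 7.8 in, Ī = 0.001257 in⁴.
By symmetry the centroid is at mid-width, x̄ = 5.2 in.
Transfer each piece to the vertical centroidal axis using Ī + A·d² with d = x − 5.2:
  plate: d = 0 in → contributes +93.74 in⁴
  hole 1: d = -2.6 in → contributes −0.8507 in⁴
  hole 2: d = 0 in → contributes −0.001257 in⁴
  hole 3: d = 2.6 in → contributes −0.8507 in⁴
Total I = 92.04 in⁴.

I_y ≈ 92 in⁴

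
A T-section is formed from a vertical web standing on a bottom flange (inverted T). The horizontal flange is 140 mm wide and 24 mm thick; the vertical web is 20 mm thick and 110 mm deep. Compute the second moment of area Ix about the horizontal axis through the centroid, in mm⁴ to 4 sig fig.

Split into non-overlapping primitives; take the origin at the lower-left of the bounding box.
Flange: 140 × 24, A = 3 360 mm², y = 12 mm, Ī = 161 280 mm⁴.
Web: 20 × 110, A = 2 200 mm², y = 79 mm, Ī = 2 218 333 mm⁴.
Centroid: ȳ = ΣA·y / ΣA = 38.5108 mm.
Transfer each piece to the horizontal axis through the centroid using Ī + A·d² with d = y − 38.5108:
  flange: d = -26.5108 mm → contributes +2 522 762 mm⁴
  web: d = 40.4892 mm → contributes +5 824 961 mm⁴
Total I = 8 347 723 mm⁴.

Ix ≈ 8.348 × 10⁶ mm⁴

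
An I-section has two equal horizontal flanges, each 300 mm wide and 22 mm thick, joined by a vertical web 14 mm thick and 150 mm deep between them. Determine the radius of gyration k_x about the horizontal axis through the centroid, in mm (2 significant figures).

k_x ≈ 82 mm

Break the section into simple shapes (no overlaps), measuring from the bottom-left corner of the bounding box.
Bottom flange: 300 × 22, A = 6 600 mm², y = 11 mm, Ī = 266 200 mm⁴.
Web: 14 × 150, A = 2 100 mm², y = 97 mm, Ī = 3 937 500 mm⁴.
Top flange: 300 × 22, A = 6 600 mm², y = 183 mm, Ī = 266 200 mm⁴.
By symmetry the centroid is at mid-height, ȳ = 97 mm.
Transfer each piece to the horizontal axis through the centroid using Ī + A·d² with d = y − 97:
  bottom flange: d = -86 mm → contributes +49 079 800 mm⁴
  web: d = 0 mm → contributes +3 937 500 mm⁴
  top flange: d = 86 mm → contributes +49 079 800 mm⁴
Total I = 102 097 100 mm⁴.
Radius of gyration: k = √(I/A) = √(102 097 100 / 15 300) = 81.69 mm.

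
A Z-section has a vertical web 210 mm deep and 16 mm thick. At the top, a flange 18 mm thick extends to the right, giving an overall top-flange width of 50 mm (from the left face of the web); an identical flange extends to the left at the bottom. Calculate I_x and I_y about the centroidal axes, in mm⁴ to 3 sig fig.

Decompose the section into non-overlapping parts with the origin at the bottom-left of its bounding rectangle.
Web: 16 × 210, A = 3 360 mm², y = 105 mm, Ī = 12 348 000 mm⁴.
Top flange (beyond web): 34 × 18, A = 612 mm², y = 201 mm, Ī = 16 524 mm⁴.
Bottom flange (beyond web): 34 × 18, A = 612 mm², y = 9 mm, Ī = 16 524 mm⁴.
Centroid: ȳ = ΣA·y / ΣA = 105 mm.
Transfer each piece to the centroidal x-axis using Ī + A·d² with d = y − 105:
  web: d = 0 mm → contributes +12 348 000 mm⁴
  top flange (beyond web): d = 96 mm → contributes +5 656 716 mm⁴
  bottom flange (beyond web): d = -96 mm → contributes +5 656 716 mm⁴
Total I = 23 661 432 mm⁴.
For the y-axis: x̄ = 42 mm.
Repeating about the centroidal y-axis gives I_y = 954 592 mm⁴.

I_x ≈ 2.37 × 10⁷ mm⁴, I_y ≈ 9.55 × 10⁵ mm⁴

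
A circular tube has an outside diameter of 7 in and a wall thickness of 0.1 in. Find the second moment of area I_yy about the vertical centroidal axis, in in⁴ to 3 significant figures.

I_yy ≈ 12.9 in⁴

Decompose the section into non-overlapping parts with the origin at the bottom-left of its bounding rectangle.
Outer circle: ⌀7, A = 38.485 in², x = 3.5 in, Ī = 117.86 in⁴.
Bore (subtracted): ⌀6.8, A = 36.317 in², x = 3.5 in, Ī = 104.96 in⁴.
By symmetry the centroid is at mid-width, x̄ = 3.5 in.
All pieces are centred on the vertical centroidal axis, so I = ΣĪ (holes subtracted) = 12.903 in⁴.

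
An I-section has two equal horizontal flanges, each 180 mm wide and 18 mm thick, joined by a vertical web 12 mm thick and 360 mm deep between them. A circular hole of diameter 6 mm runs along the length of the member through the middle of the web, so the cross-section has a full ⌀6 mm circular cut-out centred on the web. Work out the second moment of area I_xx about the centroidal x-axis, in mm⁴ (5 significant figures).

I_xx ≈ 2.7830 × 10⁸ mm⁴

Decompose the section into non-overlapping parts with the origin at the bottom-left of its bounding rectangle.
Bottom flange: 180 × 18, A = 3 240 mm², y = 9 mm, Ī = 87 480 mm⁴.
Web: 12 × 360, A = 4 320 mm², y = 198 mm, Ī = 46 656 000 mm⁴.
Top flange: 180 × 18, A = 3 240 mm², y = 387 mm, Ī = 87 480 mm⁴.
Hole (subtracted): ⌀6, A = 28.27433 mm², y = 198 mm, Ī = 63.61725 mm⁴.
By symmetry the centroid is at mid-height, ȳ = 198 mm.
Transfer each piece to the centroidal x-axis using Ī + A·d² with d = y − 198:
  bottom flange: d = -189 mm → contributes +115 823 520 mm⁴
  web: d = 0 mm → contributes +46 656 000 mm⁴
  top flange: d = 189 mm → contributes +115 823 520 mm⁴
  hole: d = 0 mm → contributes −63.61725 mm⁴
Total I = 278 302 976 mm⁴.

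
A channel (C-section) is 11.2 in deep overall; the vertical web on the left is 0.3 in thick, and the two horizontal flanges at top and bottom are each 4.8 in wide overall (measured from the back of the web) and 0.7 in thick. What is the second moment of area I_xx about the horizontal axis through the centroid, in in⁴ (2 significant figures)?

I_xx ≈ 210 in⁴

Break the section into simple shapes (no overlaps), measuring from the bottom-left corner of the bounding box.
Web: 0.3 × 11.2, A = 3.36 in², y = 5.6 in, Ī = 35.12 in⁴.
Top flange (beyond web): 4.5 × 0.7, A = 3.15 in², y = 10.85 in, Ī = 0.1286 in⁴.
Bottom flange (beyond web): 4.5 × 0.7, A = 3.15 in², y = 0.35 in, Ī = 0.1286 in⁴.
By symmetry the centroid is at mid-height, ȳ = 5.6 in.
Transfer each piece to the horizontal axis through the centroid using Ī + A·d² with d = y − 5.6:
  web: d = 0 in → contributes +35.12 in⁴
  top flange (beyond web): d = 5.25 in → contributes +86.95 in⁴
  bottom flange (beyond web): d = -5.25 in → contributes +86.95 in⁴
Total I = 209 in⁴.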